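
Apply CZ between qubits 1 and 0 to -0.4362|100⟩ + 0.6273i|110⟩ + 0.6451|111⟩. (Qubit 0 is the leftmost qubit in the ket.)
-0.4362|100⟩ - 0.6273i|110⟩ - 0.6451|111⟩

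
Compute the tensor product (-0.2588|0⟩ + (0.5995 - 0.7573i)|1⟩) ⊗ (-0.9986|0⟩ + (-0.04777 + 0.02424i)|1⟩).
0.2584|00⟩ + (0.01236 - 0.006273i)|01⟩ + (-0.5987 + 0.7562i)|10⟩ + (-0.01028 + 0.05071i)|11⟩

amp(|b₁b₂…⟩) = product of the factor amplitudes for bits b₁, b₂, …; only kets whose every factor amplitude is nonzero survive.
|00⟩: (-0.2588)(-0.9986) = 0.2584
|01⟩: (-0.2588)(-0.04777 + 0.02424i) = (0.01236 - 0.006273i)
|10⟩: (0.5995 - 0.7573i)(-0.9986) = (-0.5987 + 0.7562i)
|11⟩: (0.5995 - 0.7573i)(-0.04777 + 0.02424i) = (-0.01028 + 0.05071i)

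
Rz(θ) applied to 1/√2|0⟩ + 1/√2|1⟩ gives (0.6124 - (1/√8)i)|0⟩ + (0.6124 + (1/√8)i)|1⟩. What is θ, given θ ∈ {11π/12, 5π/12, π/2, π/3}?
π/3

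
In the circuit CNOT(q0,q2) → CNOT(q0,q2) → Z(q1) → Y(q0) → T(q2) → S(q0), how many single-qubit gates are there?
4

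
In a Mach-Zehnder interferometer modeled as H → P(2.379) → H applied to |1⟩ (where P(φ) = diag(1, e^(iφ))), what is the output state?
(0.8615 - 0.3454i)|0⟩ + (0.1385 + 0.3454i)|1⟩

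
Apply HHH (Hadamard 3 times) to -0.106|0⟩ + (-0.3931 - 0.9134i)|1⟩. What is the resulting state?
(-0.3529 - 0.6459i)|0⟩ + (0.203 + 0.6459i)|1⟩

H² = I, so H^3 = H: a single Hadamard. With (a, b) = (-0.106, (-0.3931 - 0.9134i)), H gives ((a + b)/√2, (a − b)/√2) = ((-0.3529 - 0.6459i), (0.203 + 0.6459i)).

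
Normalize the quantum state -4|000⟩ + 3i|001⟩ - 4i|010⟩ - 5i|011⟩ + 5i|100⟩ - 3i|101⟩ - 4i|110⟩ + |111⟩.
-0.3698|000⟩ + 0.2774i|001⟩ - 0.3698i|010⟩ - 0.4623i|011⟩ + 0.4623i|100⟩ - 0.2774i|101⟩ - 0.3698i|110⟩ + 0.09245|111⟩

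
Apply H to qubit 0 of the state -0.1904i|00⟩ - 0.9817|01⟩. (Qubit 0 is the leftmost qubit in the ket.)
-0.1346i|00⟩ - 0.6942|01⟩ - 0.1346i|10⟩ - 0.6942|11⟩

H on qubit 0 mixes each pair of kets that differ only in qubit 0: amplitudes (a, b) of (|…0…⟩, |…1…⟩) become ((a + b)/√2, (a − b)/√2). Kets absent from the input have amplitude 0.
(|00⟩, |10⟩): (a, b) = (-0.1904i, 0) → (-0.1346i, -0.1346i)
(|01⟩, |11⟩): (a, b) = (-0.9817, 0) → (-0.6942, -0.6942)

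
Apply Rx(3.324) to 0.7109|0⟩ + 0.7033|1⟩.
(-0.06475 - 0.7004i)|0⟩ + (-0.06405 - 0.7079i)|1⟩

Rx(3.324) = [[cos(θ/2), −i·sin(θ/2)], [−i·sin(θ/2), cos(θ/2)]]; θ = 3.324, cos(θ/2) ≈ -0.0910773, sin(θ/2) ≈ 0.995844.
With a = amp(|0⟩) = 0.7109 and b = amp(|1⟩) = 0.7033:
new amp(|0⟩) = (-0.0910773)·a + (-0.995844i)·b = (-0.06475 - 0.7004i)
new amp(|1⟩) = (-0.995844i)·a + (-0.0910773)·b = (-0.06405 - 0.7079i)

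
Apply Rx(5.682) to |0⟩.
-0.9552|0⟩ - 0.2961i|1⟩

Rx(5.682) = [[cos(θ/2), −i·sin(θ/2)], [−i·sin(θ/2), cos(θ/2)]]; θ = 5.682, cos(θ/2) ≈ -0.955161, sin(θ/2) ≈ 0.296086.
With a = amp(|0⟩) = 1 and b = amp(|1⟩) = 0:
new amp(|0⟩) = (-0.955161)·a + (-0.296086i)·b = -0.9552
new amp(|1⟩) = (-0.296086i)·a + (-0.955161)·b = -0.2961i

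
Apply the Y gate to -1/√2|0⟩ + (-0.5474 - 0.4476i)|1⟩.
(-0.4476 + 0.5474i)|0⟩ - (1/√2)i|1⟩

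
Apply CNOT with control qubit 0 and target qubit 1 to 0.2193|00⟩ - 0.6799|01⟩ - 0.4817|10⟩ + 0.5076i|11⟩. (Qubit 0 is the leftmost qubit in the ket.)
0.2193|00⟩ - 0.6799|01⟩ + 0.5076i|10⟩ - 0.4817|11⟩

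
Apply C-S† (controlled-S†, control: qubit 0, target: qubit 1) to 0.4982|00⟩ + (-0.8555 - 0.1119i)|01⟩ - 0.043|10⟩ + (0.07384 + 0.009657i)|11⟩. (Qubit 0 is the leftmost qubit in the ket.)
0.4982|00⟩ + (-0.8555 - 0.1119i)|01⟩ - 0.043|10⟩ + (0.009657 - 0.07384i)|11⟩

C-S† leaves the control-|0⟩ kets |00⟩, |01⟩ unchanged and applies S† to qubit 1 on the control-|1⟩ pair (|10⟩, |11⟩).
S† = [[1, 0], [0, -i]].
With a = amp(|10⟩) = -0.043 and b = amp(|11⟩) = (0.07384 + 0.009657i):
new amp(|10⟩) = (1)·a = -0.043
new amp(|11⟩) = (-i)·b = (0.009657 - 0.07384i)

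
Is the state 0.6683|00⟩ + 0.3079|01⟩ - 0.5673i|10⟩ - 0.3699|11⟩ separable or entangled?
Entangled

Writing the state as a|00⟩ + b|01⟩ + c|10⟩ + d|11⟩, it is a product state iff ad − bc = 0.
Here (a, b, c, d) = (0.6683, 0.3079, -0.5673i, -0.3699): ad − bc = (0.6683)(-0.3699) − (0.3079)(-0.5673i) = (-0.2472 + 0.1747i) ≠ 0, so the state is entangled.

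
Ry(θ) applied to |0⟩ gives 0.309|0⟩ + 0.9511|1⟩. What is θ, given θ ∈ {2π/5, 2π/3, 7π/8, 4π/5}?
4π/5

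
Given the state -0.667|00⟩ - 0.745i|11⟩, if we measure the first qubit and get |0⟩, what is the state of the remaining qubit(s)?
-|0⟩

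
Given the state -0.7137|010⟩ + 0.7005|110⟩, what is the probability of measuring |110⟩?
0.4907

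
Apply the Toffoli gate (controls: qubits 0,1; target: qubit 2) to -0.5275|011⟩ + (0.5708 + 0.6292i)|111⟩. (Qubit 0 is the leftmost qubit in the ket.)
-0.5275|011⟩ + (0.5708 + 0.6292i)|110⟩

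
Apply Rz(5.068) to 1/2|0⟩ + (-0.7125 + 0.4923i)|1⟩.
(-0.4105 - 0.2854i)|0⟩ + (0.3039 - 0.811i)|1⟩

Rz(5.068) = [[e^(−iθ/2), 0], [0, e^(iθ/2)]] with e^(±iθ/2) = cos(θ/2) ± i·sin(θ/2); θ = 5.068, cos(θ/2) ≈ -0.821025, sin(θ/2) ≈ 0.570893.
With a = amp(|0⟩) = 1/2 and b = amp(|1⟩) = (-0.7125 + 0.4923i):
new amp(|0⟩) = (-0.821025 - 0.570893i)·a = (-0.4105 - 0.2854i)
new amp(|1⟩) = (-0.821025 + 0.570893i)·b = (0.3039 - 0.811i)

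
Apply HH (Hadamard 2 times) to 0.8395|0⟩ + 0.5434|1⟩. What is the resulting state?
0.8395|0⟩ + 0.5434|1⟩

H² = I, so an even number of Hadamards cancels: H^2 = I and the state is unchanged.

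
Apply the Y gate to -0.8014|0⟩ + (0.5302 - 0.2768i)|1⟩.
(-0.2768 - 0.5302i)|0⟩ - 0.8014i|1⟩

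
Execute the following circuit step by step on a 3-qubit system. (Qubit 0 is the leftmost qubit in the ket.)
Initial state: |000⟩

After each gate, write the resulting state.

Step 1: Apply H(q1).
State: 1/√2|000⟩ + 1/√2|010⟩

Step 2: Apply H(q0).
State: 1/2|000⟩ + 1/2|010⟩ + 1/2|100⟩ + 1/2|110⟩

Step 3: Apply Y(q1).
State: -(1/2)i|000⟩ + (1/2)i|010⟩ - (1/2)i|100⟩ + (1/2)i|110⟩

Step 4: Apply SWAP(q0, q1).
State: -(1/2)i|000⟩ - (1/2)i|010⟩ + (1/2)i|100⟩ + (1/2)i|110⟩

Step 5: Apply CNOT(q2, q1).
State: -(1/2)i|000⟩ - (1/2)i|010⟩ + (1/2)i|100⟩ + (1/2)i|110⟩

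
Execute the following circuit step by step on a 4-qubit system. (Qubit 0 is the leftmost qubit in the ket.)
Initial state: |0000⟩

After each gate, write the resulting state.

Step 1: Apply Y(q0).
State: i|1000⟩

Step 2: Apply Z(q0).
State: -i|1000⟩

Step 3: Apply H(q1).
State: -(1/√2)i|1000⟩ - (1/√2)i|1100⟩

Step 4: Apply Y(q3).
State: 1/√2|1001⟩ + 1/√2|1101⟩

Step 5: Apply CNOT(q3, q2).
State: 1/√2|1011⟩ + 1/√2|1111⟩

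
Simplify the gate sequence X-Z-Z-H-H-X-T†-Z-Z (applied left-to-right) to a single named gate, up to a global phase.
T†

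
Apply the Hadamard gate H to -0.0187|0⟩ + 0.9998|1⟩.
0.6937|0⟩ - 0.7202|1⟩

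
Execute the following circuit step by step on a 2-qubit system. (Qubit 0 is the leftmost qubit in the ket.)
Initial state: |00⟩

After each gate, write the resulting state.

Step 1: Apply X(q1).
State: |01⟩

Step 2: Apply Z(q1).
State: -|01⟩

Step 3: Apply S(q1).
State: -i|01⟩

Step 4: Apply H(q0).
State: -(1/√2)i|01⟩ - (1/√2)i|11⟩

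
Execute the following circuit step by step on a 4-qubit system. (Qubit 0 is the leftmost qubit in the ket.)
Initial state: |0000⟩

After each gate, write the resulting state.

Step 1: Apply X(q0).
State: |1000⟩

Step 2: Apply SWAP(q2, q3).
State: |1000⟩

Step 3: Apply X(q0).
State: |0000⟩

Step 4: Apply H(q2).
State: 1/√2|0000⟩ + 1/√2|0010⟩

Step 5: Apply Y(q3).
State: (1/√2)i|0001⟩ + (1/√2)i|0011⟩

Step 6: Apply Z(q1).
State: (1/√2)i|0001⟩ + (1/√2)i|0011⟩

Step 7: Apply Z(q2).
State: (1/√2)i|0001⟩ - (1/√2)i|0011⟩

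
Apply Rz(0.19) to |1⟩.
(0.9955 + 0.09486i)|1⟩

Rz(0.19) = [[e^(−iθ/2), 0], [0, e^(iθ/2)]] with e^(±iθ/2) = cos(θ/2) ± i·sin(θ/2); θ = 0.19, cos(θ/2) ≈ 0.995491, sin(θ/2) ≈ 0.0948572.
With a = amp(|0⟩) = 0 and b = amp(|1⟩) = 1:
new amp(|0⟩) = (0.995491 - 0.0948572i)·a = 0
new amp(|1⟩) = (0.995491 + 0.0948572i)·b = (0.9955 + 0.09486i)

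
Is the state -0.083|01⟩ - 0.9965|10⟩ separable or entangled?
Entangled

Writing the state as a|00⟩ + b|01⟩ + c|10⟩ + d|11⟩, it is a product state iff ad − bc = 0.
Here (a, b, c, d) = (0, -0.083, -0.9965, 0): ad − bc = (0)(0) − (-0.083)(-0.9965) = -0.08271 ≠ 0, so the state is entangled.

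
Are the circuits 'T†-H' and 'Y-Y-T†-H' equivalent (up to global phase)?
Yes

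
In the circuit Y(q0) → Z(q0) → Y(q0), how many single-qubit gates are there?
3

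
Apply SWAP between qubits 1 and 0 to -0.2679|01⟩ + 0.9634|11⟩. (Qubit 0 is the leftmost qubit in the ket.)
-0.2679|10⟩ + 0.9634|11⟩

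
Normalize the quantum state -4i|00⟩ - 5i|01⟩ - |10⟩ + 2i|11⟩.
-0.5898i|00⟩ - 0.7372i|01⟩ - 0.1474|10⟩ + 0.2949i|11⟩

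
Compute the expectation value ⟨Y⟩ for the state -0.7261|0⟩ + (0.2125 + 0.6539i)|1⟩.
-0.9496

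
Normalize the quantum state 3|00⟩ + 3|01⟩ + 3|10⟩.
1/√3|00⟩ + 1/√3|01⟩ + 1/√3|10⟩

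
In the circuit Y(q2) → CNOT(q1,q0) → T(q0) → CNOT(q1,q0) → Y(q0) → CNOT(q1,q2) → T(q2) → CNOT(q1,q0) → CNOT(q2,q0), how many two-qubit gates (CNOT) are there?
5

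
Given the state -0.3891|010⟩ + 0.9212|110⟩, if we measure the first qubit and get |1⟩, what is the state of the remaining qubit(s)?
|10⟩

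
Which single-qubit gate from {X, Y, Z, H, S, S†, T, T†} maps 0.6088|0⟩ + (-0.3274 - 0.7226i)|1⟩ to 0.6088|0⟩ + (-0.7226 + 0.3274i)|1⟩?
S†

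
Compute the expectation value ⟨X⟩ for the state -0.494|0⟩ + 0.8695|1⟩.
-0.8591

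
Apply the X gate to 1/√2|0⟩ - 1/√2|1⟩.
-1/√2|0⟩ + 1/√2|1⟩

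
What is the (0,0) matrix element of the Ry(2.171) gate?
0.4665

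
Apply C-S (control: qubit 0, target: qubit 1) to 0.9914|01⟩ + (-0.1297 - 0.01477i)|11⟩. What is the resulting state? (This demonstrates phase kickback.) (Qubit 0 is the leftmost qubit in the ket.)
0.9914|01⟩ + (0.01477 - 0.1297i)|11⟩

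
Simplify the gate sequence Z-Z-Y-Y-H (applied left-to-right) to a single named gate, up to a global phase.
H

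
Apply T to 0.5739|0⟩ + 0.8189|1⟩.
0.5739|0⟩ + (0.579 + 0.579i)|1⟩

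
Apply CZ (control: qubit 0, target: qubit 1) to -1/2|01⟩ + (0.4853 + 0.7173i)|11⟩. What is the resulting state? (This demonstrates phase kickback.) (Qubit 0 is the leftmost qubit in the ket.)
-1/2|01⟩ + (-0.4853 - 0.7173i)|11⟩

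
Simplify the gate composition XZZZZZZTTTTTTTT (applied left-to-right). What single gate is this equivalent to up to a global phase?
X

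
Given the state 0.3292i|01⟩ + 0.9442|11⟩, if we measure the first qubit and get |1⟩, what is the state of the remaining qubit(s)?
|1⟩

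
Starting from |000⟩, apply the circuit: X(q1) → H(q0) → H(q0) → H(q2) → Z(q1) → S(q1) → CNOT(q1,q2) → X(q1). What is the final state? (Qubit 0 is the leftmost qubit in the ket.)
-(1/√2)i|000⟩ - (1/√2)i|001⟩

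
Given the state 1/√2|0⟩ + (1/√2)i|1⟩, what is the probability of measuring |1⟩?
1/2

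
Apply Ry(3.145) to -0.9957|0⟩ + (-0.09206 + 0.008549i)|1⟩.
(0.09376 - 0.008549i)|0⟩ + (-0.9955 - 0.00001456i)|1⟩

Ry(3.145) = [[cos(θ/2), −sin(θ/2)], [sin(θ/2), cos(θ/2)]]; θ = 3.145, cos(θ/2) ≈ -0.00170367, sin(θ/2) ≈ 0.999999.
With a = amp(|0⟩) = -0.9957 and b = amp(|1⟩) = (-0.09206 + 0.008549i):
new amp(|0⟩) = (-0.00170367)·a + (-0.999999)·b = (0.09376 - 0.008549i)
new amp(|1⟩) = (0.999999)·a + (-0.00170367)·b = (-0.9955 - 0.00001456i)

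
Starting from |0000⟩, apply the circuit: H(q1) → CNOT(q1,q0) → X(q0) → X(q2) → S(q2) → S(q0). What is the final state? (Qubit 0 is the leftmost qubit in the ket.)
(1/√2)i|0110⟩ - 1/√2|1010⟩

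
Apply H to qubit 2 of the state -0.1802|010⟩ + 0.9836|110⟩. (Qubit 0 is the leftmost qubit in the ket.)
-0.1274|010⟩ - 0.1274|011⟩ + 0.6955|110⟩ + 0.6955|111⟩

H on qubit 2 mixes each pair of kets that differ only in qubit 2: amplitudes (a, b) of (|…0…⟩, |…1…⟩) become ((a + b)/√2, (a − b)/√2). Kets absent from the input have amplitude 0.
(|010⟩, |011⟩): (a, b) = (-0.1802, 0) → (-0.1274, -0.1274)
(|110⟩, |111⟩): (a, b) = (0.9836, 0) → (0.6955, 0.6955)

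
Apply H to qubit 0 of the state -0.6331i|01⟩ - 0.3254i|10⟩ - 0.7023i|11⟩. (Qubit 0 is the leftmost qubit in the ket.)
-0.2301i|00⟩ - 0.9443i|01⟩ + 0.2301i|10⟩ + 0.04893i|11⟩

H on qubit 0 mixes each pair of kets that differ only in qubit 0: amplitudes (a, b) of (|…0…⟩, |…1…⟩) become ((a + b)/√2, (a − b)/√2). Kets absent from the input have amplitude 0.
(|00⟩, |10⟩): (a, b) = (0, -0.3254i) → (-0.2301i, 0.2301i)
(|01⟩, |11⟩): (a, b) = (-0.6331i, -0.7023i) → (-0.9443i, 0.04893i)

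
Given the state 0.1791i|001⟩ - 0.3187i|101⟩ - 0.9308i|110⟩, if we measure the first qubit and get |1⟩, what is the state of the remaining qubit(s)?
-0.3239i|01⟩ - 0.9461i|10⟩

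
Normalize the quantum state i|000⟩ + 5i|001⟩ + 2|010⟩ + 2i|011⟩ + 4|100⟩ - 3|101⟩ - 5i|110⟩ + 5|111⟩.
0.09578i|000⟩ + 0.4789i|001⟩ + 0.1916|010⟩ + 0.1916i|011⟩ + 0.3831|100⟩ - 0.2873|101⟩ - 0.4789i|110⟩ + 0.4789|111⟩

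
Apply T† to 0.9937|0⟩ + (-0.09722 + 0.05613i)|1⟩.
0.9937|0⟩ + (-0.02906 + 0.1084i)|1⟩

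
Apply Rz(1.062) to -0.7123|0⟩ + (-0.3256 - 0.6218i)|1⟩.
(-0.6142 + 0.3607i)|0⟩ + (0.03411 - 0.7011i)|1⟩

Rz(1.062) = [[e^(−iθ/2), 0], [0, e^(iθ/2)]] with e^(±iθ/2) = cos(θ/2) ± i·sin(θ/2); θ = 1.062, cos(θ/2) ≈ 0.862301, sin(θ/2) ≈ 0.506396.
With a = amp(|0⟩) = -0.7123 and b = amp(|1⟩) = (-0.3256 - 0.6218i):
new amp(|0⟩) = (0.862301 - 0.506396i)·a = (-0.6142 + 0.3607i)
new amp(|1⟩) = (0.862301 + 0.506396i)·b = (0.03411 - 0.7011i)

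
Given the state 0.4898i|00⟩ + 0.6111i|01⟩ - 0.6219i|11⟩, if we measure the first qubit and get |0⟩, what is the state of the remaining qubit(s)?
0.6254i|0⟩ + 0.7803i|1⟩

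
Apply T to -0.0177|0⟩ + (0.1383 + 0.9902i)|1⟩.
-0.0177|0⟩ + (-0.6024 + 0.798i)|1⟩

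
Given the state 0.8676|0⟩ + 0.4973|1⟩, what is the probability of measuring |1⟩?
0.2473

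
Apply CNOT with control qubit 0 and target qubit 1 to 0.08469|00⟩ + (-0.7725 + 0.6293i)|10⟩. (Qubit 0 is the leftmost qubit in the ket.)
0.08469|00⟩ + (-0.7725 + 0.6293i)|11⟩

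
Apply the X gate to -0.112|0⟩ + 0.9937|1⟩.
0.9937|0⟩ - 0.112|1⟩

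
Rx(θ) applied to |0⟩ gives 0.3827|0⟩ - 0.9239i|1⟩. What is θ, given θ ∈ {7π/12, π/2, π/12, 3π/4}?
3π/4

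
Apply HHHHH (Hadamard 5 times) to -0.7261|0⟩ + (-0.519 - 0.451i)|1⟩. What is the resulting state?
(-0.8804 - 0.3189i)|0⟩ + (-0.1464 + 0.3189i)|1⟩

H² = I, so H^5 = H: a single Hadamard. With (a, b) = (-0.7261, (-0.519 - 0.451i)), H gives ((a + b)/√2, (a − b)/√2) = ((-0.8804 - 0.3189i), (-0.1464 + 0.3189i)).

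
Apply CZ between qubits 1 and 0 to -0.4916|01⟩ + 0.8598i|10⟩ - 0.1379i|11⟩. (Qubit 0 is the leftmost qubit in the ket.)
-0.4916|01⟩ + 0.8598i|10⟩ + 0.1379i|11⟩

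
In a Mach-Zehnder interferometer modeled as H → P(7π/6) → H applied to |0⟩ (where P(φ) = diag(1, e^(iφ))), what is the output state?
(0.06699 - 0.25i)|0⟩ + (0.933 + 0.25i)|1⟩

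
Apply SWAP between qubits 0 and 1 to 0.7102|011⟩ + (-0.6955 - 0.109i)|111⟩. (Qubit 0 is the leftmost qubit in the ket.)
0.7102|101⟩ + (-0.6955 - 0.109i)|111⟩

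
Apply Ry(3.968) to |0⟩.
-0.4015|0⟩ + 0.9158|1⟩

Ry(3.968) = [[cos(θ/2), −sin(θ/2)], [sin(θ/2), cos(θ/2)]]; θ = 3.968, cos(θ/2) ≈ -0.401545, sin(θ/2) ≈ 0.915839.
With a = amp(|0⟩) = 1 and b = amp(|1⟩) = 0:
new amp(|0⟩) = (-0.401545)·a + (-0.915839)·b = -0.4015
new amp(|1⟩) = (0.915839)·a + (-0.401545)·b = 0.9158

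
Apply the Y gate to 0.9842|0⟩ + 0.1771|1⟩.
-0.1771i|0⟩ + 0.9842i|1⟩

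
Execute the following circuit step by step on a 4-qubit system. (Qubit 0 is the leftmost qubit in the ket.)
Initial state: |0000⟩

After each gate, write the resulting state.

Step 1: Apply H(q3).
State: 1/√2|0000⟩ + 1/√2|0001⟩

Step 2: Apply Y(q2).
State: (1/√2)i|0010⟩ + (1/√2)i|0011⟩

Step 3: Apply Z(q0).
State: (1/√2)i|0010⟩ + (1/√2)i|0011⟩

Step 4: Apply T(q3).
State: (1/√2)i|0010⟩ + (-1/2 + (1/2)i)|0011⟩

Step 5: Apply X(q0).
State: (1/√2)i|1010⟩ + (-1/2 + (1/2)i)|1011⟩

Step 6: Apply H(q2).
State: (1/2)i|1000⟩ + (-1/√8 + (1/√8)i)|1001⟩ - (1/2)i|1010⟩ + (1/√8 - (1/√8)i)|1011⟩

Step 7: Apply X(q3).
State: (-1/√8 + (1/√8)i)|1000⟩ + (1/2)i|1001⟩ + (1/√8 - (1/√8)i)|1010⟩ - (1/2)i|1011⟩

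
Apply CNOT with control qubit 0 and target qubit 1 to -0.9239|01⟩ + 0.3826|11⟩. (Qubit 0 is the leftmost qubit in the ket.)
-0.9239|01⟩ + 0.3826|10⟩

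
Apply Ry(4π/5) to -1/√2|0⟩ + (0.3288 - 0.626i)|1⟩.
(-0.5312 + 0.5954i)|0⟩ + (-0.5709 - 0.1934i)|1⟩

Ry(4π/5) = [[cos(θ/2), −sin(θ/2)], [sin(θ/2), cos(θ/2)]]; θ = 4π/5, cos(θ/2) ≈ 0.309017, sin(θ/2) ≈ 0.951057.
With a = amp(|0⟩) = -1/√2 and b = amp(|1⟩) = (0.3288 - 0.626i):
new amp(|0⟩) = (0.309017)·a + (-0.951057)·b = (-0.5312 + 0.5954i)
new amp(|1⟩) = (0.951057)·a + (0.309017)·b = (-0.5709 - 0.1934i)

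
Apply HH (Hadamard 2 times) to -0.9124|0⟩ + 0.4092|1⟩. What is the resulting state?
-0.9124|0⟩ + 0.4092|1⟩

H² = I, so an even number of Hadamards cancels: H^2 = I and the state is unchanged.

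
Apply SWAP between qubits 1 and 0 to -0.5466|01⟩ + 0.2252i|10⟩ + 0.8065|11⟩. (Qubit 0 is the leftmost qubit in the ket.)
0.2252i|01⟩ - 0.5466|10⟩ + 0.8065|11⟩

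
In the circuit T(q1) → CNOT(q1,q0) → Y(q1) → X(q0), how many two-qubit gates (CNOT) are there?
1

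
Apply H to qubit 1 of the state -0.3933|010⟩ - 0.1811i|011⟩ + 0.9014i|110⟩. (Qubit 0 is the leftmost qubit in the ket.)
-0.2781|000⟩ - 0.1281i|001⟩ + 0.2781|010⟩ + 0.1281i|011⟩ + 0.6374i|100⟩ - 0.6374i|110⟩

H on qubit 1 mixes each pair of kets that differ only in qubit 1: amplitudes (a, b) of (|…0…⟩, |…1…⟩) become ((a + b)/√2, (a − b)/√2). Kets absent from the input have amplitude 0.
(|000⟩, |010⟩): (a, b) = (0, -0.3933) → (-0.2781, 0.2781)
(|001⟩, |011⟩): (a, b) = (0, -0.1811i) → (-0.1281i, 0.1281i)
(|100⟩, |110⟩): (a, b) = (0, 0.9014i) → (0.6374i, -0.6374i)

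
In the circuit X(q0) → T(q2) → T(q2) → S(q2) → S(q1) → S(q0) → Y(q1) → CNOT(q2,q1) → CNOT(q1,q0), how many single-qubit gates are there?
7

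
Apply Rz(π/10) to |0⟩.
(0.9877 - 0.1564i)|0⟩

Rz(π/10) = [[e^(−iθ/2), 0], [0, e^(iθ/2)]] with e^(±iθ/2) = cos(θ/2) ± i·sin(θ/2); θ = π/10, cos(θ/2) ≈ 0.987688, sin(θ/2) ≈ 0.156434.
With a = amp(|0⟩) = 1 and b = amp(|1⟩) = 0:
new amp(|0⟩) = (0.987688 - 0.156434i)·a = (0.9877 - 0.1564i)
new amp(|1⟩) = (0.987688 + 0.156434i)·b = 0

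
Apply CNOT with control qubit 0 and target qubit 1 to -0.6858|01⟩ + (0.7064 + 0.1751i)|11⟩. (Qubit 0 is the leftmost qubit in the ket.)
-0.6858|01⟩ + (0.7064 + 0.1751i)|10⟩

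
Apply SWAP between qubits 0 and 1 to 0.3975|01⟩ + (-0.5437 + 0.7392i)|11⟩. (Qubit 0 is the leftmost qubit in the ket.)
0.3975|10⟩ + (-0.5437 + 0.7392i)|11⟩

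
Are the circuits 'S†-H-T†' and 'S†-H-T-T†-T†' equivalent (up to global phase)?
Yes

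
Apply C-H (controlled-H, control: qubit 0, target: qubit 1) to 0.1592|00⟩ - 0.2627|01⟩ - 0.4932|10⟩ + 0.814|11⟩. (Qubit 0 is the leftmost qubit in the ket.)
0.1592|00⟩ - 0.2627|01⟩ + 0.2268|10⟩ - 0.9243|11⟩

C-H leaves the control-|0⟩ kets |00⟩, |01⟩ unchanged and applies H to qubit 1 on the control-|1⟩ pair (|10⟩, |11⟩).
H = [[1/√2, 1/√2], [1/√2, -1/√2]].
With a = amp(|10⟩) = -0.4932 and b = amp(|11⟩) = 0.814:
new amp(|10⟩) = (1/√2)·a + (1/√2)·b = 0.2268
new amp(|11⟩) = (1/√2)·a + (-1/√2)·b = -0.9243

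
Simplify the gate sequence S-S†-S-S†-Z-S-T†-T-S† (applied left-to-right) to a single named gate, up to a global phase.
Z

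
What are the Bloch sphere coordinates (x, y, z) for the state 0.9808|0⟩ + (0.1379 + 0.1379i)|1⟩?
(0.2705, 0.2705, 0.9239)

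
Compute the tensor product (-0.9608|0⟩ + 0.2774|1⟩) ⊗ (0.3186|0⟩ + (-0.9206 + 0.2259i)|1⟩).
-0.3061|00⟩ + (0.8845 - 0.217i)|01⟩ + 0.08838|10⟩ + (-0.2554 + 0.06266i)|11⟩

amp(|b₁b₂…⟩) = product of the factor amplitudes for bits b₁, b₂, …; only kets whose every factor amplitude is nonzero survive.
|00⟩: (-0.9608)(0.3186) = -0.3061
|01⟩: (-0.9608)(-0.9206 + 0.2259i) = (0.8845 - 0.217i)
|10⟩: (0.2774)(0.3186) = 0.08838
|11⟩: (0.2774)(-0.9206 + 0.2259i) = (-0.2554 + 0.06266i)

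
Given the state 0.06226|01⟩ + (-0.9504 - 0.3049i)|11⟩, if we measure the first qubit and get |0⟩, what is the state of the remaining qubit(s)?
|1⟩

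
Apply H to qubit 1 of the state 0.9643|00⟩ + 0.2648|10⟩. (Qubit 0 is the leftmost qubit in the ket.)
0.6819|00⟩ + 0.6819|01⟩ + 0.1872|10⟩ + 0.1872|11⟩

H on qubit 1 mixes each pair of kets that differ only in qubit 1: amplitudes (a, b) of (|…0…⟩, |…1…⟩) become ((a + b)/√2, (a − b)/√2). Kets absent from the input have amplitude 0.
(|00⟩, |01⟩): (a, b) = (0.9643, 0) → (0.6819, 0.6819)
(|10⟩, |11⟩): (a, b) = (0.2648, 0) → (0.1872, 0.1872)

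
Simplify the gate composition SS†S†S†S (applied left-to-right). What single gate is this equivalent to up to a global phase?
S†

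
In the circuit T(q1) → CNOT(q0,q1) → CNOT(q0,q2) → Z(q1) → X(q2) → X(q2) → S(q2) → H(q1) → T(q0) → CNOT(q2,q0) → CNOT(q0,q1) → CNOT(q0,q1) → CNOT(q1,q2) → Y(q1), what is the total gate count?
14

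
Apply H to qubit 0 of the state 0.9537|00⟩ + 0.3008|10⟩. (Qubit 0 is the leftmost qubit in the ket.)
0.8871|00⟩ + 0.4617|10⟩

H on qubit 0 mixes each pair of kets that differ only in qubit 0: amplitudes (a, b) of (|…0…⟩, |…1…⟩) become ((a + b)/√2, (a − b)/√2). Kets absent from the input have amplitude 0.
(|00⟩, |10⟩): (a, b) = (0.9537, 0.3008) → (0.8871, 0.4617)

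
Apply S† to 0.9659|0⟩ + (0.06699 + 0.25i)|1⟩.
0.9659|0⟩ + (0.25 - 0.06699i)|1⟩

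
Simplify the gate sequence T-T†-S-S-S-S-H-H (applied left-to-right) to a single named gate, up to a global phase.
I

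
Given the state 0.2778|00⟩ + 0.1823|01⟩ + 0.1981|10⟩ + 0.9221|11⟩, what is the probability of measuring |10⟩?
0.03924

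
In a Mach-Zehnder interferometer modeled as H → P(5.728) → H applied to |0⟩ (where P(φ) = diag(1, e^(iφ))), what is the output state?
(0.9249 - 0.2636i)|0⟩ + (0.0751 + 0.2636i)|1⟩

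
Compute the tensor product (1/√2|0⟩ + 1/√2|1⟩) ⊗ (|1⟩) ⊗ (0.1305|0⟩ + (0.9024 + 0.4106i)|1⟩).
0.09228|010⟩ + (0.6381 + 0.2903i)|011⟩ + 0.09228|110⟩ + (0.6381 + 0.2903i)|111⟩

amp(|b₁b₂…⟩) = product of the factor amplitudes for bits b₁, b₂, …; only kets whose every factor amplitude is nonzero survive.
|010⟩: (1/√2)(1)(0.1305) = 0.09228
|011⟩: (1/√2)(1)(0.9024 + 0.4106i) = (0.6381 + 0.2903i)
|110⟩: (1/√2)(1)(0.1305) = 0.09228
|111⟩: (1/√2)(1)(0.9024 + 0.4106i) = (0.6381 + 0.2903i)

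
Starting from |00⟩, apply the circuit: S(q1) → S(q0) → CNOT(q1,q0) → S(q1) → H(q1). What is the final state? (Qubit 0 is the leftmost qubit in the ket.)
1/√2|00⟩ + 1/√2|01⟩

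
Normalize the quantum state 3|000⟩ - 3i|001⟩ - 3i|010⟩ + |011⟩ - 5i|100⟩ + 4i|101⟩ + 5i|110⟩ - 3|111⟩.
0.2956|000⟩ - 0.2956i|001⟩ - 0.2956i|010⟩ + 0.09853|011⟩ - 0.4927i|100⟩ + 0.3941i|101⟩ + 0.4927i|110⟩ - 0.2956|111⟩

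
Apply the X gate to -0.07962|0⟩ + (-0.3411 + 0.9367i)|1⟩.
(-0.3411 + 0.9367i)|0⟩ - 0.07962|1⟩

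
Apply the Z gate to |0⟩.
|0⟩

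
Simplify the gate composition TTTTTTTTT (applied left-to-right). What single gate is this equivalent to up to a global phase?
T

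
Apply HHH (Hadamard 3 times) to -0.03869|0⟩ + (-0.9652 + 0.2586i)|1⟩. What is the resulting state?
(-0.7099 + 0.1829i)|0⟩ + (0.6551 - 0.1829i)|1⟩

H² = I, so H^3 = H: a single Hadamard. With (a, b) = (-0.03869, (-0.9652 + 0.2586i)), H gives ((a + b)/√2, (a − b)/√2) = ((-0.7099 + 0.1829i), (0.6551 - 0.1829i)).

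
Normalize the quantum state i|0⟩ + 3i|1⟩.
0.3162i|0⟩ + 0.9487i|1⟩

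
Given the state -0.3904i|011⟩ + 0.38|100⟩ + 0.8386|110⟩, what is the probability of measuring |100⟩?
0.1444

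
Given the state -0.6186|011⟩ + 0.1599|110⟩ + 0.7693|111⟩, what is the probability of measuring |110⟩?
0.02557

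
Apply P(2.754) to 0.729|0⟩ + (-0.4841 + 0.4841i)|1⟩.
0.729|0⟩ + (0.2652 - 0.6312i)|1⟩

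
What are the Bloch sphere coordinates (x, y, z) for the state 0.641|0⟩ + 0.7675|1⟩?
(0.9839, 0, -0.1782)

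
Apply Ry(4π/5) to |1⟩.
-0.9511|0⟩ + 0.309|1⟩

Ry(4π/5) = [[cos(θ/2), −sin(θ/2)], [sin(θ/2), cos(θ/2)]]; θ = 4π/5, cos(θ/2) ≈ 0.309017, sin(θ/2) ≈ 0.951057.
With a = amp(|0⟩) = 0 and b = amp(|1⟩) = 1:
new amp(|0⟩) = (0.309017)·a + (-0.951057)·b = -0.9511
new amp(|1⟩) = (0.951057)·a + (0.309017)·b = 0.309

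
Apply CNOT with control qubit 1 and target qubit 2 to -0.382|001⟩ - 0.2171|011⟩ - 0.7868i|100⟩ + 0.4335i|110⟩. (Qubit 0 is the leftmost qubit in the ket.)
-0.382|001⟩ - 0.2171|010⟩ - 0.7868i|100⟩ + 0.4335i|111⟩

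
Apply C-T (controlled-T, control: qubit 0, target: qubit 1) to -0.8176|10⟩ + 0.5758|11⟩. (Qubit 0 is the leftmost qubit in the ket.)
-0.8176|10⟩ + (0.4072 + 0.4072i)|11⟩

C-T leaves the control-|0⟩ kets |00⟩, |01⟩ unchanged and applies T to qubit 1 on the control-|1⟩ pair (|10⟩, |11⟩).
T = [[1, 0], [0, (1/√2 + (1/√2)i)]].
With a = amp(|10⟩) = -0.8176 and b = amp(|11⟩) = 0.5758:
new amp(|10⟩) = (1)·a = -0.8176
new amp(|11⟩) = (1/√2 + (1/√2)i)·b = (0.4072 + 0.4072i)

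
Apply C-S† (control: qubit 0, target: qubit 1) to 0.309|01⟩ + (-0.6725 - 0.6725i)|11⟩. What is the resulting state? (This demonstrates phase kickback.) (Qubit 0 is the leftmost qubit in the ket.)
0.309|01⟩ + (-0.6725 + 0.6725i)|11⟩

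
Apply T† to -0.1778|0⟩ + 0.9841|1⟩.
-0.1778|0⟩ + (0.6959 - 0.6959i)|1⟩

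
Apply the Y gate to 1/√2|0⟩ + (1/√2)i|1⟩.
1/√2|0⟩ + (1/√2)i|1⟩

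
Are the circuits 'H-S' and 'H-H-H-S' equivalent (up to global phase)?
Yes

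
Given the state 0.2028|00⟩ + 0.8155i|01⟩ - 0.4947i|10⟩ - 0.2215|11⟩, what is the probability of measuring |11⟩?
0.04906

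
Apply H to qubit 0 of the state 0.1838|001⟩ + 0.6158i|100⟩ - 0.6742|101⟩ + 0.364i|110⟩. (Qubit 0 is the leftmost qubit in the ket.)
0.4354i|000⟩ - 0.3468|001⟩ + 0.2574i|010⟩ - 0.4354i|100⟩ + 0.6067|101⟩ - 0.2574i|110⟩

H on qubit 0 mixes each pair of kets that differ only in qubit 0: amplitudes (a, b) of (|…0…⟩, |…1…⟩) become ((a + b)/√2, (a − b)/√2). Kets absent from the input have amplitude 0.
(|000⟩, |100⟩): (a, b) = (0, 0.6158i) → (0.4354i, -0.4354i)
(|001⟩, |101⟩): (a, b) = (0.1838, -0.6742) → (-0.3468, 0.6067)
(|010⟩, |110⟩): (a, b) = (0, 0.364i) → (0.2574i, -0.2574i)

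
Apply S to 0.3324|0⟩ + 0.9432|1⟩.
0.3324|0⟩ + 0.9432i|1⟩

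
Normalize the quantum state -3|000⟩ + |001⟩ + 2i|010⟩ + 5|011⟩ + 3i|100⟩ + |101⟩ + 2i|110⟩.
-0.4121|000⟩ + 0.1374|001⟩ + 0.2747i|010⟩ + 0.6868|011⟩ + 0.4121i|100⟩ + 0.1374|101⟩ + 0.2747i|110⟩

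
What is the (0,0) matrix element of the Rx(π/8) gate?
0.9808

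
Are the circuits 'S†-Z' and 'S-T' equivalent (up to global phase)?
No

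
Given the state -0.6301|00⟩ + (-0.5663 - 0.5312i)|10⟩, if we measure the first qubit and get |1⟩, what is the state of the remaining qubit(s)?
(-0.7293 - 0.6841i)|0⟩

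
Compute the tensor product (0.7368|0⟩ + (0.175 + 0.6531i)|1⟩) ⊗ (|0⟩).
0.7368|00⟩ + (0.175 + 0.6531i)|10⟩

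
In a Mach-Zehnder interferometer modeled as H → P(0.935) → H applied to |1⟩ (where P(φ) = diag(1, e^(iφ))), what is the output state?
(0.2031 - 0.4023i)|0⟩ + (0.7969 + 0.4023i)|1⟩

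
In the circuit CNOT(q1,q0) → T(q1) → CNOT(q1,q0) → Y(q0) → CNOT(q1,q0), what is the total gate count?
5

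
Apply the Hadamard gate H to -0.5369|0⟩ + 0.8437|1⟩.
0.2169|0⟩ - 0.9762|1⟩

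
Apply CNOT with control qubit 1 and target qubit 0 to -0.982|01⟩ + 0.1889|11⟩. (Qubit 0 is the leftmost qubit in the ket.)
0.1889|01⟩ - 0.982|11⟩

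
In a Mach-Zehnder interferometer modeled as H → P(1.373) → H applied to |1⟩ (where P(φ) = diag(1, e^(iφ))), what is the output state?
(0.4017 - 0.4903i)|0⟩ + (0.5983 + 0.4903i)|1⟩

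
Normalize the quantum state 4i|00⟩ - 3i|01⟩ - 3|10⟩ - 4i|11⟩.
0.5657i|00⟩ - 0.4243i|01⟩ - 0.4243|10⟩ - 0.5657i|11⟩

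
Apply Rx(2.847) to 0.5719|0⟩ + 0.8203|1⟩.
(0.08393 - 0.8114i)|0⟩ + (0.1204 - 0.5657i)|1⟩

Rx(2.847) = [[cos(θ/2), −i·sin(θ/2)], [−i·sin(θ/2), cos(θ/2)]]; θ = 2.847, cos(θ/2) ≈ 0.146764, sin(θ/2) ≈ 0.989171.
With a = amp(|0⟩) = 0.5719 and b = amp(|1⟩) = 0.8203:
new amp(|0⟩) = (0.146764)·a + (-0.989171i)·b = (0.08393 - 0.8114i)
new amp(|1⟩) = (-0.989171i)·a + (0.146764)·b = (0.1204 - 0.5657i)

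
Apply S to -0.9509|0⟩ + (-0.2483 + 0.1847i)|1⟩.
-0.9509|0⟩ + (-0.1847 - 0.2483i)|1⟩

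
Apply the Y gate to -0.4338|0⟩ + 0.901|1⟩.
-0.901i|0⟩ - 0.4338i|1⟩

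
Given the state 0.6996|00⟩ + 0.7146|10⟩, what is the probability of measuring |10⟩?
0.5107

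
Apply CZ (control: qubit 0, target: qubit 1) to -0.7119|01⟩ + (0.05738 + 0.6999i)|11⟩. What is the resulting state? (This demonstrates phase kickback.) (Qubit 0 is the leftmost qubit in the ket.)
-0.7119|01⟩ + (-0.05738 - 0.6999i)|11⟩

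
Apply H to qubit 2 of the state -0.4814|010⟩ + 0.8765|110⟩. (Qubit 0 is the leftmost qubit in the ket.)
-0.3404|010⟩ - 0.3404|011⟩ + 0.6198|110⟩ + 0.6198|111⟩

H on qubit 2 mixes each pair of kets that differ only in qubit 2: amplitudes (a, b) of (|…0…⟩, |…1…⟩) become ((a + b)/√2, (a − b)/√2). Kets absent from the input have amplitude 0.
(|010⟩, |011⟩): (a, b) = (-0.4814, 0) → (-0.3404, -0.3404)
(|110⟩, |111⟩): (a, b) = (0.8765, 0) → (0.6198, 0.6198)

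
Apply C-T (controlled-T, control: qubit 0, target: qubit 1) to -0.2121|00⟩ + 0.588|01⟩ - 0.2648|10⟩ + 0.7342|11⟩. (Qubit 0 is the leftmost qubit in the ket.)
-0.2121|00⟩ + 0.588|01⟩ - 0.2648|10⟩ + (0.5192 + 0.5192i)|11⟩

C-T leaves the control-|0⟩ kets |00⟩, |01⟩ unchanged and applies T to qubit 1 on the control-|1⟩ pair (|10⟩, |11⟩).
T = [[1, 0], [0, (1/√2 + (1/√2)i)]].
With a = amp(|10⟩) = -0.2648 and b = amp(|11⟩) = 0.7342:
new amp(|10⟩) = (1)·a = -0.2648
new amp(|11⟩) = (1/√2 + (1/√2)i)·b = (0.5192 + 0.5192i)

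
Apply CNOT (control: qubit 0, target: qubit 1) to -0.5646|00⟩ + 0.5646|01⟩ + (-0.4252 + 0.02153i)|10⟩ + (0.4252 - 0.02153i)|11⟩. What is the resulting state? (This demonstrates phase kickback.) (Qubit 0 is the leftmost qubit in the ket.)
-0.5646|00⟩ + 0.5646|01⟩ + (0.4252 - 0.02153i)|10⟩ + (-0.4252 + 0.02153i)|11⟩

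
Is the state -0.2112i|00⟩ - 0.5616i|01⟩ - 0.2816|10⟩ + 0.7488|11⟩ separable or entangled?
Entangled

Writing the state as a|00⟩ + b|01⟩ + c|10⟩ + d|11⟩, it is a product state iff ad − bc = 0.
Here (a, b, c, d) = (-0.2112i, -0.5616i, -0.2816, 0.7488): ad − bc = (-0.2112i)(0.7488) − (-0.5616i)(-0.2816) = -0.3163i ≠ 0, so the state is entangled.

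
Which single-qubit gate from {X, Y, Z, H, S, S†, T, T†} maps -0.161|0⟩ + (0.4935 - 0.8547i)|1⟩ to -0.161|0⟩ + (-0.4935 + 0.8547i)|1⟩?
Z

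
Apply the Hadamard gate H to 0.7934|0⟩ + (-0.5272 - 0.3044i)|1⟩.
(0.1882 - 0.2152i)|0⟩ + (0.9338 + 0.2152i)|1⟩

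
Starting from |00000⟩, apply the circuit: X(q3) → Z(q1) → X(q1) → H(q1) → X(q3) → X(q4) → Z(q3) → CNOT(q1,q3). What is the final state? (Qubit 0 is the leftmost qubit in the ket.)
1/√2|00001⟩ - 1/√2|01011⟩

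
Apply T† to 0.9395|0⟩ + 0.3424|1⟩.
0.9395|0⟩ + (0.2421 - 0.2421i)|1⟩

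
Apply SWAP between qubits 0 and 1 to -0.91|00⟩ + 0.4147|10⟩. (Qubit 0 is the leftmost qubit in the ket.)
-0.91|00⟩ + 0.4147|01⟩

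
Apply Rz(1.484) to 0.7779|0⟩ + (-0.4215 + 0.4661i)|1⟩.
(0.5734 - 0.5257i)|0⟩ + (-0.6257 + 0.05874i)|1⟩

Rz(1.484) = [[e^(−iθ/2), 0], [0, e^(iθ/2)]] with e^(±iθ/2) = cos(θ/2) ± i·sin(θ/2); θ = 1.484, cos(θ/2) ≈ 0.737119, sin(θ/2) ≈ 0.675763.
With a = amp(|0⟩) = 0.7779 and b = amp(|1⟩) = (-0.4215 + 0.4661i):
new amp(|0⟩) = (0.737119 - 0.675763i)·a = (0.5734 - 0.5257i)
new amp(|1⟩) = (0.737119 + 0.675763i)·b = (-0.6257 + 0.05874i)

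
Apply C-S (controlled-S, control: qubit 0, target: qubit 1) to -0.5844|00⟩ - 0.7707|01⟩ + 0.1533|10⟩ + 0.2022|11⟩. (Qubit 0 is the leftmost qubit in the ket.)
-0.5844|00⟩ - 0.7707|01⟩ + 0.1533|10⟩ + 0.2022i|11⟩

C-S leaves the control-|0⟩ kets |00⟩, |01⟩ unchanged and applies S to qubit 1 on the control-|1⟩ pair (|10⟩, |11⟩).
S = [[1, 0], [0, i]].
With a = amp(|10⟩) = 0.1533 and b = amp(|11⟩) = 0.2022:
new amp(|10⟩) = (1)·a = 0.1533
new amp(|11⟩) = (i)·b = 0.2022i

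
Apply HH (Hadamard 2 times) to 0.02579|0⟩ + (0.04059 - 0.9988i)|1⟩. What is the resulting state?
0.02579|0⟩ + (0.04059 - 0.9988i)|1⟩

H² = I, so an even number of Hadamards cancels: H^2 = I and the state is unchanged.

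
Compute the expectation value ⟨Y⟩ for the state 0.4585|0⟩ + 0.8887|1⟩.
0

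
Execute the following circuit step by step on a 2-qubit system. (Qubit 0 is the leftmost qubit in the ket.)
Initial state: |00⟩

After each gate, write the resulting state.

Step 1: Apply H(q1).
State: 1/√2|00⟩ + 1/√2|01⟩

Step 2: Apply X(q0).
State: 1/√2|10⟩ + 1/√2|11⟩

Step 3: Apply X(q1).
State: 1/√2|10⟩ + 1/√2|11⟩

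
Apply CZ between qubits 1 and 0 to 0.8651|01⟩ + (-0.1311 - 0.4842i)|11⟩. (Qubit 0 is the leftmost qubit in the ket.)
0.8651|01⟩ + (0.1311 + 0.4842i)|11⟩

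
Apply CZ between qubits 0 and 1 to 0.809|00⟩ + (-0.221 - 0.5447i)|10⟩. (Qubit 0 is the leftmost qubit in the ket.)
0.809|00⟩ + (-0.221 - 0.5447i)|10⟩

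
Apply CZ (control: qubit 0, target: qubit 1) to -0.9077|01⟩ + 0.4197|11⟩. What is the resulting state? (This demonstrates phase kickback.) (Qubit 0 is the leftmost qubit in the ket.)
-0.9077|01⟩ - 0.4197|11⟩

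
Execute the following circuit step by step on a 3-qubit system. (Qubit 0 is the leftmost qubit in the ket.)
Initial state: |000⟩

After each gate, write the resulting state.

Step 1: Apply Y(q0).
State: i|100⟩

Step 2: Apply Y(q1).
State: -|110⟩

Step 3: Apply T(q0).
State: (-1/√2 - (1/√2)i)|110⟩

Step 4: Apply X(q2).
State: (-1/√2 - (1/√2)i)|111⟩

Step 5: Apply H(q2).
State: (-1/2 - (1/2)i)|110⟩ + (1/2 + (1/2)i)|111⟩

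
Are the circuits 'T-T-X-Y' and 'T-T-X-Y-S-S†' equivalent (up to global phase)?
Yes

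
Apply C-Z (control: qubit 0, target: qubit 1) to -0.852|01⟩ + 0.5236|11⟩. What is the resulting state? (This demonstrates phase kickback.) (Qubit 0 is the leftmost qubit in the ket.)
-0.852|01⟩ - 0.5236|11⟩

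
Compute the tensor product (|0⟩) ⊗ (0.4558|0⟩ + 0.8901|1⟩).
0.4558|00⟩ + 0.8901|01⟩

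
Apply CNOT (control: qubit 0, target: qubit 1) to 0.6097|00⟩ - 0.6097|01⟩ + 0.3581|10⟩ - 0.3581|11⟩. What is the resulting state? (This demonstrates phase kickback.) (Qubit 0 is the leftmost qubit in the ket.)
0.6097|00⟩ - 0.6097|01⟩ - 0.3581|10⟩ + 0.3581|11⟩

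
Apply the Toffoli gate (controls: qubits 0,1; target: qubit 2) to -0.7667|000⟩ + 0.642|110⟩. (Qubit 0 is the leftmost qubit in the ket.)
-0.7667|000⟩ + 0.642|111⟩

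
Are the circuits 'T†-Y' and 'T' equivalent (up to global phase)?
No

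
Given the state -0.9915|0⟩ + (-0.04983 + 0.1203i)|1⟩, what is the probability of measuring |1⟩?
0.01696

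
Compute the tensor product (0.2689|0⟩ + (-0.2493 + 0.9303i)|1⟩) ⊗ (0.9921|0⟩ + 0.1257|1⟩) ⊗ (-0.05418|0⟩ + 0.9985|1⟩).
-0.01445|000⟩ + 0.2664|001⟩ - 0.001831|010⟩ + 0.03375|011⟩ + (0.0134 - 0.05001i)|100⟩ + (-0.247 + 0.9216i)|101⟩ + (0.001698 - 0.006336i)|110⟩ + (-0.03129 + 0.1168i)|111⟩

amp(|b₁b₂…⟩) = product of the factor amplitudes for bits b₁, b₂, …; only kets whose every factor amplitude is nonzero survive.
|000⟩: (0.2689)(0.9921)(-0.05418) = -0.01445
|001⟩: (0.2689)(0.9921)(0.9985) = 0.2664
|010⟩: (0.2689)(0.1257)(-0.05418) = -0.001831
|011⟩: (0.2689)(0.1257)(0.9985) = 0.03375
|100⟩: (-0.2493 + 0.9303i)(0.9921)(-0.05418) = (0.0134 - 0.05001i)
|101⟩: (-0.2493 + 0.9303i)(0.9921)(0.9985) = (-0.247 + 0.9216i)
|110⟩: (-0.2493 + 0.9303i)(0.1257)(-0.05418) = (0.001698 - 0.006336i)
|111⟩: (-0.2493 + 0.9303i)(0.1257)(0.9985) = (-0.03129 + 0.1168i)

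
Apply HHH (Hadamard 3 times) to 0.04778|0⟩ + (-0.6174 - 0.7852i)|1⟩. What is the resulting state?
(-0.4028 - 0.5552i)|0⟩ + (0.4704 + 0.5552i)|1⟩

H² = I, so H^3 = H: a single Hadamard. With (a, b) = (0.04778, (-0.6174 - 0.7852i)), H gives ((a + b)/√2, (a − b)/√2) = ((-0.4028 - 0.5552i), (0.4704 + 0.5552i)).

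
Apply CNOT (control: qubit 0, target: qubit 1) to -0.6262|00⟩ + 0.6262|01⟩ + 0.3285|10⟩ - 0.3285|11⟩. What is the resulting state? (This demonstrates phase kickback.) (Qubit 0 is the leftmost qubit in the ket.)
-0.6262|00⟩ + 0.6262|01⟩ - 0.3285|10⟩ + 0.3285|11⟩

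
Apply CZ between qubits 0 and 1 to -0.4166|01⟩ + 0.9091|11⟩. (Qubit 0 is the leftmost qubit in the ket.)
-0.4166|01⟩ - 0.9091|11⟩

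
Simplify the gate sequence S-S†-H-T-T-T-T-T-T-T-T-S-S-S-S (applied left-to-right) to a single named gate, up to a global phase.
H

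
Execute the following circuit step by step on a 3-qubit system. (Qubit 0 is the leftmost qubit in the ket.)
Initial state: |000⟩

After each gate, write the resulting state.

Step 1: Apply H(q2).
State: 1/√2|000⟩ + 1/√2|001⟩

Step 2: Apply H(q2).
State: |000⟩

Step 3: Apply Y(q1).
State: i|010⟩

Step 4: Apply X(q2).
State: i|011⟩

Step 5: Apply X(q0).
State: i|111⟩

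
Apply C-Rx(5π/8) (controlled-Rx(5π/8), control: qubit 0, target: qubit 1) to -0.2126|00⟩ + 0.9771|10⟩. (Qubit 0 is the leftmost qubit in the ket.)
-0.2126|00⟩ + 0.5428|10⟩ - 0.8124i|11⟩

C-Rx(5π/8) leaves the control-|0⟩ kets |00⟩, |01⟩ unchanged and applies Rx(5π/8) to qubit 1 on the control-|1⟩ pair (|10⟩, |11⟩).
Rx(5π/8) = [[cos(θ/2), −i·sin(θ/2)], [−i·sin(θ/2), cos(θ/2)]]; θ = 5π/8, cos(θ/2) ≈ 0.55557, sin(θ/2) ≈ 0.83147.
With a = amp(|10⟩) = 0.9771 and b = amp(|11⟩) = 0:
new amp(|10⟩) = (0.55557)·a + (-0.83147i)·b = 0.5428
new amp(|11⟩) = (-0.83147i)·a + (0.55557)·b = -0.8124i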